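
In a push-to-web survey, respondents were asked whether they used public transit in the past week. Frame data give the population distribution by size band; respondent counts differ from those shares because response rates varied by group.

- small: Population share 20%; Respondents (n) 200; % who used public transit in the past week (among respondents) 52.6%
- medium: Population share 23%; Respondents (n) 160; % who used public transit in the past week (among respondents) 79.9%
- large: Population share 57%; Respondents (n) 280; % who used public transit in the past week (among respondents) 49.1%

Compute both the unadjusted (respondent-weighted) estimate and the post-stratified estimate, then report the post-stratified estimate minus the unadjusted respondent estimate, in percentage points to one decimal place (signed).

Without adjustment, the pooled respondent share is:
  (200/640)×52.6 + (160/640)×79.9 + (280/640)×49.1 = 57.8937%
Post-stratified estimate weights by population shares:
  0.2×52.6 + 0.23×79.9 + 0.57×49.1 = 56.884%
Difference = 56.884 − 57.8937 = -1.0097 pp.

-1.0 percentage points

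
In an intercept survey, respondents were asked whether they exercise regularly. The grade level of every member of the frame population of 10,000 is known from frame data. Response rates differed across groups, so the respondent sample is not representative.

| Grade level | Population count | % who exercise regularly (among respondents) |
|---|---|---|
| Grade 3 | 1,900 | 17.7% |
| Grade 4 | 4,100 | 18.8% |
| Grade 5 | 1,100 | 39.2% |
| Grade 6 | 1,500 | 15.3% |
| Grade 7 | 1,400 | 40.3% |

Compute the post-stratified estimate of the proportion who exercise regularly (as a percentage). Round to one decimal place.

23.3%

Each cell contributes population-share × respondent value:
  Grade 3: (1,900/10,000) × 17.7 = 3.363
  Grade 4: (4,100/10,000) × 18.8 = 7.708
  Grade 5: (1,100/10,000) × 39.2 = 4.312
  Grade 6: (1,500/10,000) × 15.3 = 2.295
  Grade 7: (1,400/10,000) × 40.3 = 5.642
Post-stratified estimate = 23.32 → 23.3%.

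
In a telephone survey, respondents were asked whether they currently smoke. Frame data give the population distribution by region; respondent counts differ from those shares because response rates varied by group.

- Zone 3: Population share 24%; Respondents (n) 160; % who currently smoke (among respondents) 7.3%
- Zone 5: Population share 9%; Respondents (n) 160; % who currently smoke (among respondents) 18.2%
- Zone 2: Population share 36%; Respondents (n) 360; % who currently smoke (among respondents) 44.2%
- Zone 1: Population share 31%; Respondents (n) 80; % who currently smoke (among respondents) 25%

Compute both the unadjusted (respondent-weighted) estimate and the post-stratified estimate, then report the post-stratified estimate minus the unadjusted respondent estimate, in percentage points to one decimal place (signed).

-1.9 percentage points

Unadjusted (pooled respondent) estimate weights by respondent counts:
  (160/760)×7.3 + (160/760)×18.2 + (360/760)×44.2 + (80/760)×25 = 28.9368%
Reweighting by population region shares:
  0.24×7.3 + 0.09×18.2 + 0.36×44.2 + 0.31×25 = 27.052%
Difference = 27.052 − 28.9368 = -1.8848 pp.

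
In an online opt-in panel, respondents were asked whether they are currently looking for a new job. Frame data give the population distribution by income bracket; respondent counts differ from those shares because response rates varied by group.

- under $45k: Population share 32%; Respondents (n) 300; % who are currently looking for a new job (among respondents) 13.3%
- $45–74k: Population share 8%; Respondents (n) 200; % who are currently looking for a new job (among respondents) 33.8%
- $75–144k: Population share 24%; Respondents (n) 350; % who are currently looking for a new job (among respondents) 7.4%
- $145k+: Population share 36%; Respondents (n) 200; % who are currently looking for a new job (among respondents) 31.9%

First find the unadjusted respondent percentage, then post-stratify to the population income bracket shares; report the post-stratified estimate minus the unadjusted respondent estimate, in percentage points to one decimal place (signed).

+1.4 percentage points

Naive respondent-only estimate (weights = respondent counts):
  (300/1050)×13.3 + (200/1050)×33.8 + (350/1050)×7.4 + (200/1050)×31.9 = 18.781%
Post-stratified estimate weights by population shares:
  0.32×13.3 + 0.08×33.8 + 0.24×7.4 + 0.36×31.9 = 20.22%
Difference = 20.22 − 18.781 = 1.439 pp.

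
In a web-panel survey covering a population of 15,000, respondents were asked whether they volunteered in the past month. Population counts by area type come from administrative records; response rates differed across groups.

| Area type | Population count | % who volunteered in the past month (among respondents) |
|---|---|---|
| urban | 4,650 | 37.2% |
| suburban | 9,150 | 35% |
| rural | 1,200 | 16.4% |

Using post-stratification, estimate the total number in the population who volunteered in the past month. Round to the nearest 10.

Each cell contributes its population count × the respondent rate:
  urban: 4,650 × 37.2% = 1729.8
  suburban: 9,150 × 35% = 3202.5
  rural: 1,200 × 16.4% = 196.8
Estimated total = 5129.1 → 5,130.

5,130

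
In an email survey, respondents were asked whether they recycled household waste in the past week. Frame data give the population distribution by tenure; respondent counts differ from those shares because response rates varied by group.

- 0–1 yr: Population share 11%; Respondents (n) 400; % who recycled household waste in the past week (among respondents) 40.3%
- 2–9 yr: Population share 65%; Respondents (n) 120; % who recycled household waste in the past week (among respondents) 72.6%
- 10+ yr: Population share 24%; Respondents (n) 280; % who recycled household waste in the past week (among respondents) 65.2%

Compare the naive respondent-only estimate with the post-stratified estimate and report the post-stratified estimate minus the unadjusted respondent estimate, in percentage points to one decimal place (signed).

+13.4 percentage points

Without adjustment, the pooled respondent share is:
  (400/800)×40.3 + (120/800)×72.6 + (280/800)×65.2 = 53.86%
Post-stratifying to population shares instead:
  0.11×40.3 + 0.65×72.6 + 0.24×65.2 = 67.271%
Difference = 67.271 − 53.86 = 13.411 pp.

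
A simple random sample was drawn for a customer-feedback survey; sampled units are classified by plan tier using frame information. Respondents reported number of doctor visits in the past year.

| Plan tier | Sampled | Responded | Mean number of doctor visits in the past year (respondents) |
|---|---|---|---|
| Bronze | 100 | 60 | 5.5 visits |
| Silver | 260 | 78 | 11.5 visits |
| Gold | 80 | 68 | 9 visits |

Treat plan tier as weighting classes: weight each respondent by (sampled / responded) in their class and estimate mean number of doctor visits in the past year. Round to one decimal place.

9.7

Class response rates: Bronze 60/100 = 60%, Silver 78/260 = 30%, Gold 68/80 = 85%.
Inverse-response-rate weighting restores each class to its sampled count, so class totals weight by n_sampled:
  Bronze: 100 × 5.5 = 550
  Silver: 260 × 11.5 = 2990
  Gold: 80 × 9 = 720
Adjusted estimate = 4260 / 440 = 9.68182 → 9.7.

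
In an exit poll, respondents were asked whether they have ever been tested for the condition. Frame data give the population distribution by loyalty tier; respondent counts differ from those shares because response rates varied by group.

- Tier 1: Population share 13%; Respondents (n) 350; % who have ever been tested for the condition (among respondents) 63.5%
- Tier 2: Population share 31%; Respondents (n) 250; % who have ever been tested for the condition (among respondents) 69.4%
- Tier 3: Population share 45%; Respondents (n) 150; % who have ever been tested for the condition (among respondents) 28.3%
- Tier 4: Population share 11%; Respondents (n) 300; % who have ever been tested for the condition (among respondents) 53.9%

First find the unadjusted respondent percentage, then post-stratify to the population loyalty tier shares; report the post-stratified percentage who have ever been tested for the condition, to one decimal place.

Without adjustment, the pooled respondent share is:
  (350/1050)×63.5 + (250/1050)×69.4 + (150/1050)×28.3 + (300/1050)×53.9 = 57.1333%
Post-stratifying to population shares instead:
  0.13×63.5 + 0.31×69.4 + 0.45×28.3 + 0.11×53.9 = 48.433%

48.4%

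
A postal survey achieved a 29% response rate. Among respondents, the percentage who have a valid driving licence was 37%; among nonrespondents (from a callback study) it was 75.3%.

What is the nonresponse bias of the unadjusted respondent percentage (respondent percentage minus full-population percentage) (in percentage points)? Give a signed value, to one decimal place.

Nonresponse fraction = 1 − 0.29 = 0.71.
Bias = (nonresponse fraction) × (respondent percentage − nonrespondent percentage)
     = 0.71 × (37 − 75.3) = 0.71 × -38.3 = -27.193.

-27.2 percentage points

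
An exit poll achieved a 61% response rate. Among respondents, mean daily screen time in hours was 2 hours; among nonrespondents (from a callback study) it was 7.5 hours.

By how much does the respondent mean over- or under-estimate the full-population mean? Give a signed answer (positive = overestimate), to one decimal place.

Nonresponse fraction = 1 − 0.61 = 0.39.
Bias = (nonresponse fraction) × (respondent mean − nonrespondent mean)
     = 0.39 × (2 − 7.5) = 0.39 × -5.5 = -2.145.

-2.1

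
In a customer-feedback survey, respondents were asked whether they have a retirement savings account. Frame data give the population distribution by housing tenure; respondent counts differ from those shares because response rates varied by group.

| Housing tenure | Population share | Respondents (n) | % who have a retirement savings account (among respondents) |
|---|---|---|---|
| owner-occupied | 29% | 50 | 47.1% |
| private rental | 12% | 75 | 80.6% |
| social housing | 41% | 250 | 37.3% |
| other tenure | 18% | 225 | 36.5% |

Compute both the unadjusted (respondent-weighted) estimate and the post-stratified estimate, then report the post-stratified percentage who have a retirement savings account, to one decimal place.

45.2%

Naive respondent-only estimate (weights = respondent counts):
  (50/600)×47.1 + (75/600)×80.6 + (250/600)×37.3 + (225/600)×36.5 = 43.2292%
Reweighting by population housing tenure shares:
  0.29×47.1 + 0.12×80.6 + 0.41×37.3 + 0.18×36.5 = 45.194%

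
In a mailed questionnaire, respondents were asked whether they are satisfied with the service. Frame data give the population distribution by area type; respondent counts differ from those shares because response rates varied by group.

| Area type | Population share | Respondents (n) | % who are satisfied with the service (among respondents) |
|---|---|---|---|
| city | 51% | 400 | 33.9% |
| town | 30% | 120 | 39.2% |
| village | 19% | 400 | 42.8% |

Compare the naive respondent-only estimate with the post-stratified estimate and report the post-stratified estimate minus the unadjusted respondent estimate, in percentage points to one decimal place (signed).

Unadjusted (pooled respondent) estimate weights by respondent counts:
  (400/920)×33.9 + (120/920)×39.2 + (400/920)×42.8 = 38.4609%
Reweighting by population area type shares:
  0.51×33.9 + 0.3×39.2 + 0.19×42.8 = 37.181%
Difference = 37.181 − 38.4609 = -1.2799 pp.

-1.3 percentage points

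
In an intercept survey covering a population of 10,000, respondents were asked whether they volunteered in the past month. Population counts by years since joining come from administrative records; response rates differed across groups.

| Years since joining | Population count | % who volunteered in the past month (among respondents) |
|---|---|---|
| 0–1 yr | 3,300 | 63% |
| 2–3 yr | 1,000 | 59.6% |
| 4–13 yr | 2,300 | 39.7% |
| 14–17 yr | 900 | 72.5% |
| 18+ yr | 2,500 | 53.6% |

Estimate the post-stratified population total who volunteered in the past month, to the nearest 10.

5,580

Apply each group's respondent rate to its population count:
  0–1 yr: 3,300 × 63% = 2079
  2–3 yr: 1,000 × 59.6% = 596
  4–13 yr: 2,300 × 39.7% = 913.1
  14–17 yr: 900 × 72.5% = 652.5
  18+ yr: 2,500 × 53.6% = 1340
Estimated total = 5580.6 → 5,580.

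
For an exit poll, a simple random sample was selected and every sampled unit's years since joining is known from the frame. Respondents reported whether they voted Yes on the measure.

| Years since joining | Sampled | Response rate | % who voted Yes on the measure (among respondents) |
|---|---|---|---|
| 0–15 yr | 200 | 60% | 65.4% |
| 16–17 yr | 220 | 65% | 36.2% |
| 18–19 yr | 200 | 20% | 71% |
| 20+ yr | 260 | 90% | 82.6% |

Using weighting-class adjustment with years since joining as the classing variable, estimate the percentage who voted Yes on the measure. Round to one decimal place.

64.5%

Weighting each respondent by the inverse class response rate inflates each class back to its sampled size, so the class weight is n_sampled:
  0–15 yr: 200 × 65.4 = 13080
  16–17 yr: 220 × 36.2 = 7964
  18–19 yr: 200 × 71 = 14,200
  20+ yr: 260 × 82.6 = 21,476
Adjusted estimate = 56,720 / 880 = 64.4545 → 64.5%.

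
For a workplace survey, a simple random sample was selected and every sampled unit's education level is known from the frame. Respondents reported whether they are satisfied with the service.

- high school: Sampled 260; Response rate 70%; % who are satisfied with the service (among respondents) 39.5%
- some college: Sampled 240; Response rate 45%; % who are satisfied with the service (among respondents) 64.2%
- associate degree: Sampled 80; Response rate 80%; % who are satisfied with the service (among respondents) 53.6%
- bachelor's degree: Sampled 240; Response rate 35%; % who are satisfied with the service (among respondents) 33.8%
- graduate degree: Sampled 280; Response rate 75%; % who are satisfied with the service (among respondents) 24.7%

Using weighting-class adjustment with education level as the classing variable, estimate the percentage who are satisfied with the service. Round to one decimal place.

Inverse-response-rate weighting restores each class to its sampled count, so class totals weight by n_sampled:
  high school: 260 × 39.5 = 10,270
  some college: 240 × 64.2 = 15,408
  associate degree: 80 × 53.6 = 4288
  bachelor's degree: 240 × 33.8 = 8112
  graduate degree: 280 × 24.7 = 6916
Adjusted estimate = 44,994 / 1,100 = 40.9036 → 40.9%.

40.9%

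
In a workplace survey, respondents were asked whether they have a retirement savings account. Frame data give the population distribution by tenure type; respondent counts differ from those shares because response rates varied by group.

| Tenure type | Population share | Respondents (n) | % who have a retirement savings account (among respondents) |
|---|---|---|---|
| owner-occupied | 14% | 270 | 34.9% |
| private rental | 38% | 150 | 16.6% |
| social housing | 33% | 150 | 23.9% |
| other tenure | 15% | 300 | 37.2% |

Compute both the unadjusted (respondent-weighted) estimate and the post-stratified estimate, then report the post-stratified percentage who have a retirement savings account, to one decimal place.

Naive respondent-only estimate (weights = respondent counts):
  (270/870)×34.9 + (150/870)×16.6 + (150/870)×23.9 + (300/870)×37.2 = 30.6414%
Post-stratifying to population shares instead:
  0.14×34.9 + 0.38×16.6 + 0.33×23.9 + 0.15×37.2 = 24.661%

24.7%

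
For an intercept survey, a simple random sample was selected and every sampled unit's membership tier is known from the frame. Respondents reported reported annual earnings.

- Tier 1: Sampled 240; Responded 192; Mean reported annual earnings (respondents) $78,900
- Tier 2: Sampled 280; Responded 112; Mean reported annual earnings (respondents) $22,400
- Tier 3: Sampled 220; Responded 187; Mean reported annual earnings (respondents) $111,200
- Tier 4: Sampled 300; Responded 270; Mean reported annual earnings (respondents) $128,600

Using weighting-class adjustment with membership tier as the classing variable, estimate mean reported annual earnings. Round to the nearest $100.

Response rates by class: Tier 1 192/240 = 80%, Tier 2 112/280 = 40%, Tier 3 187/220 = 85%, Tier 4 270/300 = 90%.
With weight = n_sampled/n_responded per class, the weighted class total is n_sampled:
  Tier 1: 240 × 78,900 = 18,936,000
  Tier 2: 280 × 22,400 = 6,272,000
  Tier 3: 220 × 111,200 = 24,464,000
  Tier 4: 300 × 128,600 = 38,580,000
Adjusted estimate = 88,252,000 / 1,040 = 84857.7 → $84,900.

$84,900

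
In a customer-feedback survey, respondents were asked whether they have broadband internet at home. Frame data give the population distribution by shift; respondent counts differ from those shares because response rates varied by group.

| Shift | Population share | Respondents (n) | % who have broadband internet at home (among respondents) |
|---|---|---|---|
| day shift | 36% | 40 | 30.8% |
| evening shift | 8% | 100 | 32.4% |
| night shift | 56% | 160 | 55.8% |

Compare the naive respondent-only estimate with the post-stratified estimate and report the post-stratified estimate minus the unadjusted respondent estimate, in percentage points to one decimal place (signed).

Unadjusted (pooled respondent) estimate weights by respondent counts:
  (40/300)×30.8 + (100/300)×32.4 + (160/300)×55.8 = 44.6667%
Post-stratifying to population shares instead:
  0.36×30.8 + 0.08×32.4 + 0.56×55.8 = 44.928%
Difference = 44.928 − 44.6667 = 0.2613 pp.

+0.3 percentage points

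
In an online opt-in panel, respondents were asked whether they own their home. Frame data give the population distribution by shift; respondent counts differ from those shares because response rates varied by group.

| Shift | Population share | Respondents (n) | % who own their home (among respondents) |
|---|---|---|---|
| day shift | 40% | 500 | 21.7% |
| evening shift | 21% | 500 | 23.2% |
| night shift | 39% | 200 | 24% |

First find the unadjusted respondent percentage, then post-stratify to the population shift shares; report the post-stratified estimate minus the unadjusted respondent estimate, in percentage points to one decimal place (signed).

+0.2 percentage points

Naive respondent-only estimate (weights = respondent counts):
  (500/1200)×21.7 + (500/1200)×23.2 + (200/1200)×24 = 22.7083%
Reweighting by population shift shares:
  0.4×21.7 + 0.21×23.2 + 0.39×24 = 22.912%
Difference = 22.912 − 22.7083 = 0.2037 pp.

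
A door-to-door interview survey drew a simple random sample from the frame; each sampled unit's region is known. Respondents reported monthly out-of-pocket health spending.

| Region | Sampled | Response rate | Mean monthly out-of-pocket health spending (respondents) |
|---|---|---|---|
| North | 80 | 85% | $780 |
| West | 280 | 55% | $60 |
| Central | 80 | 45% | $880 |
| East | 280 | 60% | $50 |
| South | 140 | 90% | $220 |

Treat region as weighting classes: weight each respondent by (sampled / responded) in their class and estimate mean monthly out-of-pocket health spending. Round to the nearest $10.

Inverse-response-rate weighting restores each class to its sampled count, so class totals weight by n_sampled:
  North: 80 × 780 = 62,400
  West: 280 × 60 = 16,800
  Central: 80 × 880 = 70,400
  East: 280 × 50 = 14,000
  South: 140 × 220 = 30,800
Adjusted estimate = 194,400 / 860 = 226.047 → $230.

$230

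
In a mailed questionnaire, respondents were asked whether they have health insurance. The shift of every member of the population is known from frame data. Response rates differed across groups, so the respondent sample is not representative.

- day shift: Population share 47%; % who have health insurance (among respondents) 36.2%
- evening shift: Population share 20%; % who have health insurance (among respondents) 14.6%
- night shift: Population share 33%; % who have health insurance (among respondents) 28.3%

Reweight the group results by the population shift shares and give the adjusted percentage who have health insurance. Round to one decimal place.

29.3%

Reweight to the known shift distribution:
  day shift: 0.47 × 36.2 = 17.014
  evening shift: 0.2 × 14.6 = 2.92
  night shift: 0.33 × 28.3 = 9.339
Post-stratified estimate = 29.273 → 29.3%.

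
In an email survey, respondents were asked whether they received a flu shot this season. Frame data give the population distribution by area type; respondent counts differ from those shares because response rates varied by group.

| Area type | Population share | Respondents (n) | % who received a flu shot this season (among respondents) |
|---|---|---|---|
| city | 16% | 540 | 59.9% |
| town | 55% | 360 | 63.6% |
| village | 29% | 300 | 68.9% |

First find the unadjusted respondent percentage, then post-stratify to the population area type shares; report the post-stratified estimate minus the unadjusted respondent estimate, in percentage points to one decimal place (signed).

Unadjusted (pooled respondent) estimate weights by respondent counts:
  (540/1200)×59.9 + (360/1200)×63.6 + (300/1200)×68.9 = 63.26%
Post-stratifying to population shares instead:
  0.16×59.9 + 0.55×63.6 + 0.29×68.9 = 64.545%
Difference = 64.545 − 63.26 = 1.285 pp.

+1.3 percentage points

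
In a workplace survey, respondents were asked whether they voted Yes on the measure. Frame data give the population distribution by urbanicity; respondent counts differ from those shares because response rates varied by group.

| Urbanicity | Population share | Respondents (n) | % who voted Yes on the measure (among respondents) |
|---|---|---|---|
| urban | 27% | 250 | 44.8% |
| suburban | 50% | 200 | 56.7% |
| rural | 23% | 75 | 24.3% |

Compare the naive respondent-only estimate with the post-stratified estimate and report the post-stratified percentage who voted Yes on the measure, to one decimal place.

Without adjustment, the pooled respondent share is:
  (250/525)×44.8 + (200/525)×56.7 + (75/525)×24.3 = 46.4048%
Post-stratified estimate weights by population shares:
  0.27×44.8 + 0.5×56.7 + 0.23×24.3 = 46.035%

46.0%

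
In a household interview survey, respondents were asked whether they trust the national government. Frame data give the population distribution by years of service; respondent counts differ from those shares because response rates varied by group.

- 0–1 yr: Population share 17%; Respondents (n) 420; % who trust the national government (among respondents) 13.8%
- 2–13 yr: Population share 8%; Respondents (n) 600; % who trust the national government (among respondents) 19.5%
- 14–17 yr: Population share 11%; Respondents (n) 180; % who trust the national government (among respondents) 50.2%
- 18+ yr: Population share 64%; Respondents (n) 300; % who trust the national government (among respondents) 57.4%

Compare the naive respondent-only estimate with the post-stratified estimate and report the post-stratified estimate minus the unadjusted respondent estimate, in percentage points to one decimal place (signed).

+17.0 percentage points

Without adjustment, the pooled respondent share is:
  (420/1500)×13.8 + (600/1500)×19.5 + (180/1500)×50.2 + (300/1500)×57.4 = 29.168%
Post-stratifying to population shares instead:
  0.17×13.8 + 0.08×19.5 + 0.11×50.2 + 0.64×57.4 = 46.164%
Difference = 46.164 − 29.168 = 16.996 pp.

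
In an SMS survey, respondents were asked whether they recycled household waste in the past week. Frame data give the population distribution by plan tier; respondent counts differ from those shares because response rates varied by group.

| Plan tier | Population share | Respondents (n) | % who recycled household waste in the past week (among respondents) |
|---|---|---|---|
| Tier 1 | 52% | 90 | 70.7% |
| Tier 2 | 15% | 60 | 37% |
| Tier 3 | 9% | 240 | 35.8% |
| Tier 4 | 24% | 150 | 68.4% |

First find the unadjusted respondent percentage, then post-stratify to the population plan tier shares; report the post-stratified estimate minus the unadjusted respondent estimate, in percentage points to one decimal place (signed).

Naive respondent-only estimate (weights = respondent counts):
  (90/540)×70.7 + (60/540)×37 + (240/540)×35.8 + (150/540)×68.4 = 50.8056%
Reweighting by population plan tier shares:
  0.52×70.7 + 0.15×37 + 0.09×35.8 + 0.24×68.4 = 61.952%
Difference = 61.952 − 50.8056 = 11.1464 pp.

+11.1 percentage points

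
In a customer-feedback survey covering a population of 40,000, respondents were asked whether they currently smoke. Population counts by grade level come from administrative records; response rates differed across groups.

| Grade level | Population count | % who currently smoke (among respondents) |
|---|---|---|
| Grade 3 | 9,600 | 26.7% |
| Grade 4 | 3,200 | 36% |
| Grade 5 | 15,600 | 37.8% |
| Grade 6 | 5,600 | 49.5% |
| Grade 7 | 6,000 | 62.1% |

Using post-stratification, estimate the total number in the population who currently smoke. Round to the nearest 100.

Each cell contributes its population count × the respondent rate:
  Grade 3: 9,600 × 26.7% = 2563.2
  Grade 4: 3,200 × 36% = 1152
  Grade 5: 15,600 × 37.8% = 5896.8
  Grade 6: 5,600 × 49.5% = 2772
  Grade 7: 6,000 × 62.1% = 3726
Estimated total = 16,110 → 16,100.

16,100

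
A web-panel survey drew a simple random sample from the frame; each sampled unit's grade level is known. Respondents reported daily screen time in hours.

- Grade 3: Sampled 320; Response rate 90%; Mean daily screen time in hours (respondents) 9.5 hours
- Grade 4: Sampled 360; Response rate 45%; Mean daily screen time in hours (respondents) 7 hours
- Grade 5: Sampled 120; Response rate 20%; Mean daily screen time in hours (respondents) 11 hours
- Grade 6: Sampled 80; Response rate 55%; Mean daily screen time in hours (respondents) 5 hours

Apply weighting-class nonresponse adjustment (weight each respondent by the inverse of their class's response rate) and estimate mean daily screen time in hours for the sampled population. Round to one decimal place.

8.3

With weight = n_sampled/n_responded per class, the weighted class total is n_sampled:
  Grade 3: 320 × 9.5 = 3040
  Grade 4: 360 × 7 = 2520
  Grade 5: 120 × 11 = 1320
  Grade 6: 80 × 5 = 400
Adjusted estimate = 7280 / 880 = 8.27273 → 8.3.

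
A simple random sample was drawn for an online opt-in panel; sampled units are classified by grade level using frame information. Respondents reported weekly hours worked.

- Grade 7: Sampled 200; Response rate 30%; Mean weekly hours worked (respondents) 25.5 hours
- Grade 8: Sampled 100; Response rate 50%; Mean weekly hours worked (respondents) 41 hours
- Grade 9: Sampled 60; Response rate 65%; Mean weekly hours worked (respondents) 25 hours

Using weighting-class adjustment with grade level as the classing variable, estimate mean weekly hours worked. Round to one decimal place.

With weight = n_sampled/n_responded per class, the weighted class total is n_sampled:
  Grade 7: 200 × 25.5 = 5100
  Grade 8: 100 × 41 = 4100
  Grade 9: 60 × 25 = 1500
Adjusted estimate = 10,700 / 360 = 29.7222 → 29.7.

29.7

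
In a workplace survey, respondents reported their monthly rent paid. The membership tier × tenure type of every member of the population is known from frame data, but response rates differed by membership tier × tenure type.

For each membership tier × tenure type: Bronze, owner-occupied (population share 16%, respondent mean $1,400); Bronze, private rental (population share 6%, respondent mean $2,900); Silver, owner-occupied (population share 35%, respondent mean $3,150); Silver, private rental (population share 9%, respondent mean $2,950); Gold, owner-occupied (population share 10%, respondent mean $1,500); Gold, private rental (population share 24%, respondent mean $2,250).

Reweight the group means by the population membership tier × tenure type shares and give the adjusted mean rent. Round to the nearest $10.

Each cell contributes population-share × respondent value:
  Bronze, owner-occupied: 0.16 × 1400 = 224
  Bronze, private rental: 0.06 × 2900 = 174
  Silver, owner-occupied: 0.35 × 3150 = 1102.5
  Silver, private rental: 0.09 × 2950 = 265.5
  Gold, owner-occupied: 0.1 × 1500 = 150
  Gold, private rental: 0.24 × 2250 = 540
Post-stratified estimate = 2456 → $2,460.

$2,460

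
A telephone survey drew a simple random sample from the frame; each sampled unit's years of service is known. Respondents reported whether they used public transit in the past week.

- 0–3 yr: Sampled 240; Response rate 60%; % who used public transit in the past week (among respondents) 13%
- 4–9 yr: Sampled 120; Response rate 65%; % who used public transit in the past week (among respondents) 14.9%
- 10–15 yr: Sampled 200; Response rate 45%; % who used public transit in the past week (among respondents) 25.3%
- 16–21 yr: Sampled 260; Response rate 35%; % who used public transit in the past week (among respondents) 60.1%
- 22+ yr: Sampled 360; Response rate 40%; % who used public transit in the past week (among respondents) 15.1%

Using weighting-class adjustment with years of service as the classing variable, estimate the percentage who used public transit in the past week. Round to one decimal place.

26.3%

Inverse-response-rate weighting restores each class to its sampled count, so class totals weight by n_sampled:
  0–3 yr: 240 × 13 = 3120
  4–9 yr: 120 × 14.9 = 1788
  10–15 yr: 200 × 25.3 = 5060
  16–21 yr: 260 × 60.1 = 15,626
  22+ yr: 360 × 15.1 = 5436
Adjusted estimate = 31,030 / 1,180 = 26.2966 → 26.3%.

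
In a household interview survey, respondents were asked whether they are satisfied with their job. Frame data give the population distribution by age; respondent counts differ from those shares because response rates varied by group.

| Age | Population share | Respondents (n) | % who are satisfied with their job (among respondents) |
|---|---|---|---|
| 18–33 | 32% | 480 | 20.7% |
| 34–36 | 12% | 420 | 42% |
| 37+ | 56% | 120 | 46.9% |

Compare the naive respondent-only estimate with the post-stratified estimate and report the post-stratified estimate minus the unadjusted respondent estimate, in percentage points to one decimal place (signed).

+5.4 percentage points

Without adjustment, the pooled respondent share is:
  (480/1020)×20.7 + (420/1020)×42 + (120/1020)×46.9 = 32.5529%
Post-stratifying to population shares instead:
  0.32×20.7 + 0.12×42 + 0.56×46.9 = 37.928%
Difference = 37.928 − 32.5529 = 5.3751 pp.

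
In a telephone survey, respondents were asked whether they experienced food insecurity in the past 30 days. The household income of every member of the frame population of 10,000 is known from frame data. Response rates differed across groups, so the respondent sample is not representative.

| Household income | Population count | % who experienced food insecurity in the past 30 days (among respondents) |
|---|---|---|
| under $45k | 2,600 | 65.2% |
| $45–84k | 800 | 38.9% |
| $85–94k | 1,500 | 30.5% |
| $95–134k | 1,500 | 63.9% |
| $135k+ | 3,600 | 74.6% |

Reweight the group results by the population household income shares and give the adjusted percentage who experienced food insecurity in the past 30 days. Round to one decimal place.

Weight each group's respondent value by its population share:
  under $45k: (2,600/10,000) × 65.2 = 16.952
  $45–84k: (800/10,000) × 38.9 = 3.112
  $85–94k: (1,500/10,000) × 30.5 = 4.575
  $95–134k: (1,500/10,000) × 63.9 = 9.585
  $135k+: (3,600/10,000) × 74.6 = 26.856
Post-stratified estimate = 61.08 → 61.1%.

61.1%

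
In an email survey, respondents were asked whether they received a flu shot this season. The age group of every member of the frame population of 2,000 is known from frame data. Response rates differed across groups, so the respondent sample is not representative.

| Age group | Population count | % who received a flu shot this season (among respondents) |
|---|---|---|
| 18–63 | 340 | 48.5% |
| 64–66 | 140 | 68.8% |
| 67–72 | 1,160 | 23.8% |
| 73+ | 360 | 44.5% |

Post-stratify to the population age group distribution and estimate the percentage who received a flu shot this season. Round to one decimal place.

34.9%

Weight each group's respondent value by its population share:
  18–63: (340/2,000) × 48.5 = 8.245
  64–66: (140/2,000) × 68.8 = 4.816
  67–72: (1,160/2,000) × 23.8 = 13.804
  73+: (360/2,000) × 44.5 = 8.01
Post-stratified estimate = 34.875 → 34.9%.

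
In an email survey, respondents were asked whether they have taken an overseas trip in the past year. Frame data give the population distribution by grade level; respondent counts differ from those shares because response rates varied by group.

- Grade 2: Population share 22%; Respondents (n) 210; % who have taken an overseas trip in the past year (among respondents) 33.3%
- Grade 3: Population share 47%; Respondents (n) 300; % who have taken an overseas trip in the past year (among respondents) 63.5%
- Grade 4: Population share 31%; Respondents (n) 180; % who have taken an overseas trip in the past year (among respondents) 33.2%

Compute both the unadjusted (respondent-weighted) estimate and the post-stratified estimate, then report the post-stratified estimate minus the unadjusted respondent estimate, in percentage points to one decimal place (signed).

+1.1 percentage points

Unadjusted (pooled respondent) estimate weights by respondent counts:
  (210/690)×33.3 + (300/690)×63.5 + (180/690)×33.2 = 46.4043%
Post-stratified estimate weights by population shares:
  0.22×33.3 + 0.47×63.5 + 0.31×33.2 = 47.463%
Difference = 47.463 − 46.4043 = 1.0587 pp.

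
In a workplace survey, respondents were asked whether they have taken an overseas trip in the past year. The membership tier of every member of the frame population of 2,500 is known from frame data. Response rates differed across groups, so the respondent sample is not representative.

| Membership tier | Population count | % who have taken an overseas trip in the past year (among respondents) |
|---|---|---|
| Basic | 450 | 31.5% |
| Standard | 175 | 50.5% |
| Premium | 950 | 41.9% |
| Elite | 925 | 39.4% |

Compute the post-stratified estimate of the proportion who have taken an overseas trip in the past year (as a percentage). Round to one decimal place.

39.7%

Reweight to the known membership tier distribution:
  Basic: (450/2,500) × 31.5 = 5.67
  Standard: (175/2,500) × 50.5 = 3.535
  Premium: (950/2,500) × 41.9 = 15.922
  Elite: (925/2,500) × 39.4 = 14.578
Post-stratified estimate = 39.705 → 39.7%.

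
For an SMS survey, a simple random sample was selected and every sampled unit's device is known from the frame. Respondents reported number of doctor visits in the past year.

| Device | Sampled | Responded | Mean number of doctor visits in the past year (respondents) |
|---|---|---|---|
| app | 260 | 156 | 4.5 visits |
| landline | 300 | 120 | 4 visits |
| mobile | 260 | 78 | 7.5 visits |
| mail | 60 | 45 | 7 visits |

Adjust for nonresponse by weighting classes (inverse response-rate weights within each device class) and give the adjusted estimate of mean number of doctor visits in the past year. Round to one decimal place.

Response rates by class: app 156/260 = 60%, landline 120/300 = 40%, mobile 78/260 = 30%, mail 45/60 = 75%.
Weighting each respondent by the inverse class response rate inflates each class back to its sampled size, so the class weight is n_sampled:
  app: 260 × 4.5 = 1170
  landline: 300 × 4 = 1200
  mobile: 260 × 7.5 = 1950
  mail: 60 × 7 = 420
Adjusted estimate = 4740 / 880 = 5.38636 → 5.4.

5.4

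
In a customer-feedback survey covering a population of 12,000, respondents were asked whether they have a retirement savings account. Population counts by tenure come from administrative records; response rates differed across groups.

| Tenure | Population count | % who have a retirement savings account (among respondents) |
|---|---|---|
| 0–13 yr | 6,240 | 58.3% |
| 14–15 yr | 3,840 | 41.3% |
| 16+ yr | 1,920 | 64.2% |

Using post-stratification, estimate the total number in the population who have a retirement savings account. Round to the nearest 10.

6,460

Apply each group's respondent rate to its population count:
  0–13 yr: 6,240 × 58.3% = 3637.92
  14–15 yr: 3,840 × 41.3% = 1585.92
  16+ yr: 1,920 × 64.2% = 1232.64
Estimated total = 6456.48 → 6,460.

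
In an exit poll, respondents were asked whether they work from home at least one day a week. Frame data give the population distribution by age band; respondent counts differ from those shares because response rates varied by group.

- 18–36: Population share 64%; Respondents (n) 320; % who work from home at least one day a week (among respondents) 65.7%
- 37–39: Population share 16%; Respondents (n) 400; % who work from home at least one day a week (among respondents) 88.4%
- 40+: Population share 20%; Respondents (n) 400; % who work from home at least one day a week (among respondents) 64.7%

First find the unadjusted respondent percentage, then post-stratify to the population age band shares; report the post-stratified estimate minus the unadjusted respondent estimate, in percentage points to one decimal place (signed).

Naive respondent-only estimate (weights = respondent counts):
  (320/1120)×65.7 + (400/1120)×88.4 + (400/1120)×64.7 = 73.45%
Reweighting by population age band shares:
  0.64×65.7 + 0.16×88.4 + 0.2×64.7 = 69.132%
Difference = 69.132 − 73.45 = -4.318 pp.

-4.3 percentage points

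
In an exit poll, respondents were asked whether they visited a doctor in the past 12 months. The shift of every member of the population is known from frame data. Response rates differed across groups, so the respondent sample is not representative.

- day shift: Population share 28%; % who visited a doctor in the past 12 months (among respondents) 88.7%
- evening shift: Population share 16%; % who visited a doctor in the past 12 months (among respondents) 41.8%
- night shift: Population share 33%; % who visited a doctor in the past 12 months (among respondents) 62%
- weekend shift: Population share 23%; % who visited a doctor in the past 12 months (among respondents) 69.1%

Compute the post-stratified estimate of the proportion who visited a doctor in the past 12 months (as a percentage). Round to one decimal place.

Weight each group's respondent value by its population share:
  day shift: 0.28 × 88.7 = 24.836
  evening shift: 0.16 × 41.8 = 6.688
  night shift: 0.33 × 62 = 20.46
  weekend shift: 0.23 × 69.1 = 15.893
Post-stratified estimate = 67.877 → 67.9%.

67.9%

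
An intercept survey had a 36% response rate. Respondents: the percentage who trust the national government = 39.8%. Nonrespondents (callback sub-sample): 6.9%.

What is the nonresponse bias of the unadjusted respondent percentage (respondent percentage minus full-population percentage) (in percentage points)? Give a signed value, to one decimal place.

+21.1 percentage points

Nonresponse fraction = 1 − 0.36 = 0.64.
Bias = (nonresponse fraction) × (respondent percentage − nonrespondent percentage)
     = 0.64 × (39.8 − 6.9) = 0.64 × 32.9 = 21.056.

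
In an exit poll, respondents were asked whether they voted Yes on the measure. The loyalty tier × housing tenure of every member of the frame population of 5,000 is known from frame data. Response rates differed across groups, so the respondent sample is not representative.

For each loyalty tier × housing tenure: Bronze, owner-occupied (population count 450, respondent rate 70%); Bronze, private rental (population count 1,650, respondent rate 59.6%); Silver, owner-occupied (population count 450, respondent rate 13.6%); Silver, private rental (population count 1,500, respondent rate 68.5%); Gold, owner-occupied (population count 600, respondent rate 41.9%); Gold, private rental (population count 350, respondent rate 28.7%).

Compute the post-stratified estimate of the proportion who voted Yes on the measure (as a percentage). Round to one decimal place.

54.8%

Reweight to the known loyalty tier × housing tenure distribution:
  Bronze, owner-occupied: (450/5,000) × 70 = 6.3
  Bronze, private rental: (1,650/5,000) × 59.6 = 19.668
  Silver, owner-occupied: (450/5,000) × 13.6 = 1.224
  Silver, private rental: (1,500/5,000) × 68.5 = 20.55
  Gold, owner-occupied: (600/5,000) × 41.9 = 5.028
  Gold, private rental: (350/5,000) × 28.7 = 2.009
Post-stratified estimate = 54.779 → 54.8%.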